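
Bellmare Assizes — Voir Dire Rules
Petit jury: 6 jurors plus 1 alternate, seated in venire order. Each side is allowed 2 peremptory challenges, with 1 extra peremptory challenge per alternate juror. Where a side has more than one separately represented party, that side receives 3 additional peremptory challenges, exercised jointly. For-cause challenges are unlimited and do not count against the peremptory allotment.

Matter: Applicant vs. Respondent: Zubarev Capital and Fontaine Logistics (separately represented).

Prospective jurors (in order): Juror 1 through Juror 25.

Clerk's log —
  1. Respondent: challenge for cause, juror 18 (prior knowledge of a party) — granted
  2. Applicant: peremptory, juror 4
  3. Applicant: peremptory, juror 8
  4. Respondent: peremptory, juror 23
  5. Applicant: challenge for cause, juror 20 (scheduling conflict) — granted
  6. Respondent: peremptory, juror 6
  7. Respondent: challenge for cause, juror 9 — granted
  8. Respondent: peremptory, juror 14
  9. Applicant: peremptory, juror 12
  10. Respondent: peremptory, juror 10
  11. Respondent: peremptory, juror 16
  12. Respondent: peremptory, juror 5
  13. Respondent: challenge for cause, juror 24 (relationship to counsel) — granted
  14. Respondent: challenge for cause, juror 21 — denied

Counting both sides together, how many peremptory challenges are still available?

Applicant allotment: 2 base + 1 × 1 alternate = 3. Respondent allotment: 2 base + 1 × 1 alternate + 3 multi-party = 6.
Applicant peremptories used: #4, #8, #12 — 3 (the for-cause on #20 doesn't count).
Respondent peremptories used: #23, #6, #14, #10, #16, #5 — 6 (for-cause on #18, #9, #24, #21 don't count).
Remaining: (3 − 3) + (6 − 6) = 0.

0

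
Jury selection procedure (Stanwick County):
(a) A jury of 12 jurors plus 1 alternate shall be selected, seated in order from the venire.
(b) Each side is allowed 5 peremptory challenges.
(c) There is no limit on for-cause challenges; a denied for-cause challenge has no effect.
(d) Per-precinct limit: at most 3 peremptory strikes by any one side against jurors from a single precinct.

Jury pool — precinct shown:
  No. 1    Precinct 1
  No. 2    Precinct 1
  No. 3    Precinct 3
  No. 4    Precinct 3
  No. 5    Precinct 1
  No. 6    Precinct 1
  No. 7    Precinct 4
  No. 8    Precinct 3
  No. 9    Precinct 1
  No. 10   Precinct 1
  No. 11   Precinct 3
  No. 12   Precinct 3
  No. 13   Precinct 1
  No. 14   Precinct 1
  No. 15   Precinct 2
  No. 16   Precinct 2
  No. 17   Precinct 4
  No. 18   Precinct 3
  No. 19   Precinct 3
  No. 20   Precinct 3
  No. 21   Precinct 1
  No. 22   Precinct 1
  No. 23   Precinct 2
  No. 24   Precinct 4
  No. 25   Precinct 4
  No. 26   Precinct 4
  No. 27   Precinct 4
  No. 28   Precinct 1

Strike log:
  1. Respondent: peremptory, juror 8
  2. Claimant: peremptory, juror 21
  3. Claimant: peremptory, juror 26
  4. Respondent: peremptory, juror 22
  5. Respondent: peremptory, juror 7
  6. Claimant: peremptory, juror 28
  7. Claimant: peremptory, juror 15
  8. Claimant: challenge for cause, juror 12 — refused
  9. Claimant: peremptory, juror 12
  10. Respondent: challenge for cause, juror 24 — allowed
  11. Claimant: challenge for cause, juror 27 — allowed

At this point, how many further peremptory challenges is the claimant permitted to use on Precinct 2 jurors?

Claimant peremptories so far: #21, #26, #28, #15, #12 — 5 of 5 used, 0 left overall.
Against Precinct 2: #15 — 1 used; per-precinct cap 3 leaves 2.
Binding limit: min(0, 2) = 0.

0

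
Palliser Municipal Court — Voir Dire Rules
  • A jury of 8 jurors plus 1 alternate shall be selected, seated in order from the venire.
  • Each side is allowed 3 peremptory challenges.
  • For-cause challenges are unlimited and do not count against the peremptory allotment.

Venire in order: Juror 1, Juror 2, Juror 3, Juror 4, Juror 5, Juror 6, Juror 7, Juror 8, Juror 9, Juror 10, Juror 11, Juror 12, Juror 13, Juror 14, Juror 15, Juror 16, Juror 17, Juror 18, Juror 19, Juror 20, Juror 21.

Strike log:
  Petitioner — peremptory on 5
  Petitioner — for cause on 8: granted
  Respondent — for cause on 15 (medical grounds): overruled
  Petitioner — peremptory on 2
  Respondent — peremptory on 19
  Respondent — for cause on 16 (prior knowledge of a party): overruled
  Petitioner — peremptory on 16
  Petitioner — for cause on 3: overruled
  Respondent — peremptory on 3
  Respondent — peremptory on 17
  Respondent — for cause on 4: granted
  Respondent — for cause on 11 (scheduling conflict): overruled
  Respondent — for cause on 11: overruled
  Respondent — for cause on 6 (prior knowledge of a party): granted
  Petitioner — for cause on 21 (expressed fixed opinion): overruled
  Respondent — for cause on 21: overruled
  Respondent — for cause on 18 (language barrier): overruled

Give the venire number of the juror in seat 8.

Removed: #2, #3, #4, #5, #6, #8, #16, #17, #19. (#11, #15, #18, #21 stay — for-cause denied.)
Seating in order: seats 1–8 → #1, #7, #9, #10, #11, #12, #13, #14; alternates → #15.
So seat 8 is #14.

14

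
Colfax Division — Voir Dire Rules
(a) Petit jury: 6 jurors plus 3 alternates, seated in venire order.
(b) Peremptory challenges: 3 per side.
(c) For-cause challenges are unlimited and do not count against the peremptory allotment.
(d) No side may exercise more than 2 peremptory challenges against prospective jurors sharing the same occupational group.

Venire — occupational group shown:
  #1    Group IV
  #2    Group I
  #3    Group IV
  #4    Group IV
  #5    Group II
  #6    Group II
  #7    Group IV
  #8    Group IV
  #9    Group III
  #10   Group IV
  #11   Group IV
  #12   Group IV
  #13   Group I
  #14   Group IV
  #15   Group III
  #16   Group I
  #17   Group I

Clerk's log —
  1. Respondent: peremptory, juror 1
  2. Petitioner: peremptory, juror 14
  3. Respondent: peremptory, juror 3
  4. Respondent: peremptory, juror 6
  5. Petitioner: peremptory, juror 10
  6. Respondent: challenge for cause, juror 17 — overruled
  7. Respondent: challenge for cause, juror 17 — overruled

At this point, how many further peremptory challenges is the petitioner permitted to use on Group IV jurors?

Petitioner peremptories so far: #14, #10 — 2 of 3 used, 1 left overall.
Against Group IV: #14, #10 — 2 used; per-group cap 2 leaves 0.
Binding limit: min(1, 0) = 0.

0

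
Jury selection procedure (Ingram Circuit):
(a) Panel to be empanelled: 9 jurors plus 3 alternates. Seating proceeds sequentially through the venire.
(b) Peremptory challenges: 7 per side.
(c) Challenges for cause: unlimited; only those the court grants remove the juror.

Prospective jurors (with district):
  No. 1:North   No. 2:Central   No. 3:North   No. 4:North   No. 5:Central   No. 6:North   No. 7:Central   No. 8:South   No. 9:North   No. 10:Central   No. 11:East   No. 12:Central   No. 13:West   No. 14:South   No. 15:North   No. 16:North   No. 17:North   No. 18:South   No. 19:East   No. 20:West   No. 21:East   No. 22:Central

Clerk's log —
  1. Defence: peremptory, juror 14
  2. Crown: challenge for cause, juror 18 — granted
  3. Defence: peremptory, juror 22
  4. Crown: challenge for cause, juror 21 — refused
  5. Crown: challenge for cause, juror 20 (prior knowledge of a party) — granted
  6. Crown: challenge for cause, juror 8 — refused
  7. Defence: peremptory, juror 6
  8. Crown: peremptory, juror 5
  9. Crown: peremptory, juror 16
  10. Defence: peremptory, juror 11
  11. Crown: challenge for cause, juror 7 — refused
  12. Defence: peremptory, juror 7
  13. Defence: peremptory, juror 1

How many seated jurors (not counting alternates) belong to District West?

1

Removed: #1, #5, #6, #7, #11, #14, #16, #18, #20, #22.
Seated jurors 1–9: #2, #3, #4, #8, #9, #10, #12, #13, #15 (alternates #17, #19, #21 not counted).
Of those, in District West: #13 → 1.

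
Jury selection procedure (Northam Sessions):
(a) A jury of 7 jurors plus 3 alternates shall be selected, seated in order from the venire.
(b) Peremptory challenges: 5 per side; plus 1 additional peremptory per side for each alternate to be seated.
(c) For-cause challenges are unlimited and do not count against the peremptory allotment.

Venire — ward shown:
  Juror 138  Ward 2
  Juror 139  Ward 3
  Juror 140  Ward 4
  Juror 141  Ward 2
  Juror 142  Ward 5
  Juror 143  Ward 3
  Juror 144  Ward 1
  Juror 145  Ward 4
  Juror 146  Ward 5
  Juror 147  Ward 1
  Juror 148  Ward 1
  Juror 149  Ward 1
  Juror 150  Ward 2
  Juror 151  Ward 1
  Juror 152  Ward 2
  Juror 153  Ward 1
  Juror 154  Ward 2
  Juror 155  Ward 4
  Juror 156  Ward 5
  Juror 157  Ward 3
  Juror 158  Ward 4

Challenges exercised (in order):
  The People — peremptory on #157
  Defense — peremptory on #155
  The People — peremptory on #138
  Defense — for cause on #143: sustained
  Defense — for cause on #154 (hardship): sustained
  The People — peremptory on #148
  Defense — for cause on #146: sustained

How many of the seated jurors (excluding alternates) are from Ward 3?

Removed: #138, #143, #146, #148, #154, #155, #157.
Seated jurors 1–7: #139, #140, #141, #142, #144, #145, #147 (alternates #149, #150, #151 not counted).
Of those, in Ward 3: #139 → 1.

1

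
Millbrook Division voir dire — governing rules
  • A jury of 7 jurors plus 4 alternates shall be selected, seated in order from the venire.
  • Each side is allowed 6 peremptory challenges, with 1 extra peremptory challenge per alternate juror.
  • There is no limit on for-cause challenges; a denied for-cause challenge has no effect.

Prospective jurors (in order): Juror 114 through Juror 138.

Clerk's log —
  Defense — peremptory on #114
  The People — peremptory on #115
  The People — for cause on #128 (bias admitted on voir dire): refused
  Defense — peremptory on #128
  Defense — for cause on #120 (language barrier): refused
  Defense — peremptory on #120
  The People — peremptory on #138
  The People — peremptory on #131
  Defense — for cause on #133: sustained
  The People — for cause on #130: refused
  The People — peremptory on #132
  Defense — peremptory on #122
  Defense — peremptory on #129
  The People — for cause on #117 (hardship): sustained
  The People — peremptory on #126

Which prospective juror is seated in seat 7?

Removed: #114, #115, #117, #120, #122, #126, #128, #129, #131, #132, #133, #138. (#130 stays — for-cause denied.)
Seating in order: seats 1–7 → #116, #118, #119, #121, #123, #124, #125; alternates → #127, #130, #134, #135.
So seat 7 is #125.

125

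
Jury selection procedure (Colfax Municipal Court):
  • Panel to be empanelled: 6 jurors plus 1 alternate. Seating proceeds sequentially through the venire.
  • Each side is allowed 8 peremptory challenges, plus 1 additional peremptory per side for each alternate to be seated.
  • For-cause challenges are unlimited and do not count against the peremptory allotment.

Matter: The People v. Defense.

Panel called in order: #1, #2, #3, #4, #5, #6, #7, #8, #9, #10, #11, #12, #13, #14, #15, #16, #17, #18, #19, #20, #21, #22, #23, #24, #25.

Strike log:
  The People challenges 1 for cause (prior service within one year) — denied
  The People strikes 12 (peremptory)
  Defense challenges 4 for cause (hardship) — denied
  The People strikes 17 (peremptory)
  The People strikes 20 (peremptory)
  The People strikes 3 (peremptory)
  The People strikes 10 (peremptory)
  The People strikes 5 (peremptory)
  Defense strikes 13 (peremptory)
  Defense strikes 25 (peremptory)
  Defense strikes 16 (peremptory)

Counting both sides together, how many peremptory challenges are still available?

9

The People allotment: 8 base + 1 × 1 alternate = 9. Defense allotment: 8 base + 1 × 1 alternate = 9.
The People peremptories used: #12, #17, #20, #3, #10, #5 — 6 (the for-cause on #1 doesn't count).
Defense peremptories used: #13, #25, #16 — 3 (the for-cause on #4 doesn't count).
Remaining: (9 − 6) + (9 − 3) = 9.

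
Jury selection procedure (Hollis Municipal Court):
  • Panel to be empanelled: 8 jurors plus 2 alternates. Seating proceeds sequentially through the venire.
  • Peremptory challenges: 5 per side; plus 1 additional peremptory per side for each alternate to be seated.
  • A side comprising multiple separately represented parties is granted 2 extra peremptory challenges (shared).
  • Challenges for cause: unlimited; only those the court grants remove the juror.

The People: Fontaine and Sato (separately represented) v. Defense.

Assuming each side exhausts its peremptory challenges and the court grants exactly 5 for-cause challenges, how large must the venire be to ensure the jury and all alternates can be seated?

31

Seats to fill: 8 + 2 alternates = 10.
Peremptories — The People: 5 + 1×2 + 2 = 9; Defense: 5 + 1×2 = 7; total 16.
For-cause removals: 5.
Minimum venire: 10 + 16 + 5 = 31.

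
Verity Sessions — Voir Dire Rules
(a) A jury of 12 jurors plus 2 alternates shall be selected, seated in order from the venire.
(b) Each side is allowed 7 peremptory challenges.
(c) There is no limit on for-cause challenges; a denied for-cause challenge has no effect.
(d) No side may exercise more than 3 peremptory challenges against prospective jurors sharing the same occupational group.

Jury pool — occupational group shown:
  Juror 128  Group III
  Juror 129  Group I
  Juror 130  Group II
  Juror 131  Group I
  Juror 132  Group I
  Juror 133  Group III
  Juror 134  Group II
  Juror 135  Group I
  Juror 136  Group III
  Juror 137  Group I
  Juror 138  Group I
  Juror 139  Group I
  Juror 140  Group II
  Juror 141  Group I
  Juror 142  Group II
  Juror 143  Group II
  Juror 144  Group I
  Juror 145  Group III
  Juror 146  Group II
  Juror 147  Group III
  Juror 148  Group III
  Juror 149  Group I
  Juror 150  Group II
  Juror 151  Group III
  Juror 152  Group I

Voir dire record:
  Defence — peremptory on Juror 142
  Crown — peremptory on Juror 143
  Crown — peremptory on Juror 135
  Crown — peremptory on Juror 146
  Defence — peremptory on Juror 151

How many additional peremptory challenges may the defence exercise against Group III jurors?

2

Defence peremptories so far: #142, #151 — 2 of 7 used, 5 left overall.
Against Group III: #151 — 1 used; per-group cap 3 leaves 2.
Binding limit: min(5, 2) = 2.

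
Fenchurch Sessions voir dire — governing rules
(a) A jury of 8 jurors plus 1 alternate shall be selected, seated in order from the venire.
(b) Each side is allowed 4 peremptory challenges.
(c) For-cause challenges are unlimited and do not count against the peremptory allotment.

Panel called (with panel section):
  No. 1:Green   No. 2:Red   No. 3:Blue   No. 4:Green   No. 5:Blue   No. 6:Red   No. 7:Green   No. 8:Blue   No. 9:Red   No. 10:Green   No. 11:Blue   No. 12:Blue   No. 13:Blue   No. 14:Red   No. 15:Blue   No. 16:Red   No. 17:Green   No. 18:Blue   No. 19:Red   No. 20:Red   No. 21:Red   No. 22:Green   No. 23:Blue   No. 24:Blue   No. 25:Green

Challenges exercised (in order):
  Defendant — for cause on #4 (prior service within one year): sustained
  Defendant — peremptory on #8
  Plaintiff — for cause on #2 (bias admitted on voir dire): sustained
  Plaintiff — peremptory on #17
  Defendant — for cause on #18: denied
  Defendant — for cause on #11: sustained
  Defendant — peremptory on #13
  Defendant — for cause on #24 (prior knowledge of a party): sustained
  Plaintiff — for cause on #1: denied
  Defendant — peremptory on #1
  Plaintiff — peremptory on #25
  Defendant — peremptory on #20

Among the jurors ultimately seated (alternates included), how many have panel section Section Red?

3

Removed: #1, #2, #4, #8, #11, #13, #17, #20, #24, #25.
Seated (9 incl. alternates): #3, #5, #6, #7, #9, #10, #12, #14, #15.
Of those, in Section Red: #6, #9, #14 → 3.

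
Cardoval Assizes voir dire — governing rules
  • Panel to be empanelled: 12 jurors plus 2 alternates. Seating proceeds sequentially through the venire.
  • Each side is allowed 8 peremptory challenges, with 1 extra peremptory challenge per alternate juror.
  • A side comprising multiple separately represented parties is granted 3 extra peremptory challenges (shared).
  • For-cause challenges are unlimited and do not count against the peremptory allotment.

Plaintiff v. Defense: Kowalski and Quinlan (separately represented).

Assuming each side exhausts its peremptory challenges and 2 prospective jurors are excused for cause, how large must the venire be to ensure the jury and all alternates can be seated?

39

Seats to fill: 12 + 2 alternates = 14.
Peremptories — Plaintiff: 8 + 1×2 = 10; Defense: 8 + 1×2 + 3 = 13; total 23.
For-cause removals: 2.
Minimum venire: 14 + 23 + 2 = 39.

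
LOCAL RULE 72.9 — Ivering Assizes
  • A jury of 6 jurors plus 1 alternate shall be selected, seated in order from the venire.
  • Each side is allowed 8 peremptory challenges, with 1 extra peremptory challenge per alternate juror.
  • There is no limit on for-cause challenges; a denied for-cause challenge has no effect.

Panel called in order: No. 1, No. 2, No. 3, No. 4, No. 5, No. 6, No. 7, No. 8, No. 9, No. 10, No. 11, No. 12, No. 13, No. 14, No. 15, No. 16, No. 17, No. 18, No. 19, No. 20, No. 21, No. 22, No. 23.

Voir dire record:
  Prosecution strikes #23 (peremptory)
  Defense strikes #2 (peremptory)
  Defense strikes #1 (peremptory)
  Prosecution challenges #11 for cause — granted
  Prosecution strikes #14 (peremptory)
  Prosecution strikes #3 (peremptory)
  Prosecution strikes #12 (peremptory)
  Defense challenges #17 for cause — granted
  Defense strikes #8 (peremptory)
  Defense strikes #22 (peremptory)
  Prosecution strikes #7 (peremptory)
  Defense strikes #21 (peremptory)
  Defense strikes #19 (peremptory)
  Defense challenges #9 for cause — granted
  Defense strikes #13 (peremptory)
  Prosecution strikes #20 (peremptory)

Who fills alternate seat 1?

Removed: #1, #2, #3, #7, #8, #9, #11, #12, #13, #14, #17, #19, #20, #21, #22, #23.
Seating in order: seats 1–6 → #4, #5, #6, #10, #15, #16; alternates → #18.
So alternate 1 is #18.

18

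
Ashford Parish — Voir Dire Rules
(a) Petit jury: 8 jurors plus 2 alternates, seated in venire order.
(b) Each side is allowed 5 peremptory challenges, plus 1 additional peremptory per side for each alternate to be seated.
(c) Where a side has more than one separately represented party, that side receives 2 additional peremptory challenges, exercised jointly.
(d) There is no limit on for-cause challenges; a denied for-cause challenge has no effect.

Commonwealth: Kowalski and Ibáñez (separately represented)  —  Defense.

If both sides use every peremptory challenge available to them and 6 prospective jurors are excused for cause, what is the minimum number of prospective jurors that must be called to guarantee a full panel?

Seats to fill: 8 + 2 alternates = 10.
Peremptories — Commonwealth: 5 + 1×2 + 2 = 9; Defense: 5 + 1×2 = 7; total 16.
For-cause removals: 6.
Minimum venire: 10 + 16 + 6 = 32.

32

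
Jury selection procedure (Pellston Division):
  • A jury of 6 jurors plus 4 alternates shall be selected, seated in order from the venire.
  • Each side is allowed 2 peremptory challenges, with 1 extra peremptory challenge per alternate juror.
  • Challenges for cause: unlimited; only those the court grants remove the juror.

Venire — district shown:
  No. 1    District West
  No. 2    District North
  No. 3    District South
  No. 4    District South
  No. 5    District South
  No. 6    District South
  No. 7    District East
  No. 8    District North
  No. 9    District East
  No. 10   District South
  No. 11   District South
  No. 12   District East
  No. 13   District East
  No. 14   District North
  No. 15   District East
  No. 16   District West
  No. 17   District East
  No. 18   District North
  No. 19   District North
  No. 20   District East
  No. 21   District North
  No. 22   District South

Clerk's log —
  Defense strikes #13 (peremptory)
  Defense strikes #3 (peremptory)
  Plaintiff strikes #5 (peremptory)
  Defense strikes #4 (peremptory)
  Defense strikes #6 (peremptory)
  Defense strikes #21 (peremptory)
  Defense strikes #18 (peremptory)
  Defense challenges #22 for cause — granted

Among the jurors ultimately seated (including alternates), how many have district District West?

Removed: #3, #4, #5, #6, #13, #18, #21, #22.
Seated (10 incl. alternates): #1, #2, #7, #8, #9, #10, #11, #12, #14, #15.
Of those, in District West: #1 → 1.

1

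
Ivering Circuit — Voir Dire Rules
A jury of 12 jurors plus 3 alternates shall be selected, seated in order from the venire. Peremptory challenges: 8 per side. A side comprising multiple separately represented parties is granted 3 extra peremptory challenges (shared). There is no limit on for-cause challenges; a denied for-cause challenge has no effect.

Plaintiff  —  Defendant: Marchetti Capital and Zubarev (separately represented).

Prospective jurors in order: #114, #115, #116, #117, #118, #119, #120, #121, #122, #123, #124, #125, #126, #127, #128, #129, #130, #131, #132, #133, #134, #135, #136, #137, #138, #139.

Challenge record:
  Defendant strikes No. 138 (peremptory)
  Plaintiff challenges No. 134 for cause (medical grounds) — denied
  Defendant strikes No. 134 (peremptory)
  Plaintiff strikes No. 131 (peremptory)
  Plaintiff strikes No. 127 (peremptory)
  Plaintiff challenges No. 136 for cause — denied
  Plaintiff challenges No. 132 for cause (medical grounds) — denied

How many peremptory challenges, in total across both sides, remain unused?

15

Plaintiff allotment: 8. Defendant allotment: 8 base + 3 multi-party = 11.
Plaintiff peremptories used: #131, #127 — 2 (for-cause on #134, #136, #132 don't count).
Defendant peremptories used: #138, #134 — 2.
Remaining: (8 − 2) + (11 − 2) = 15.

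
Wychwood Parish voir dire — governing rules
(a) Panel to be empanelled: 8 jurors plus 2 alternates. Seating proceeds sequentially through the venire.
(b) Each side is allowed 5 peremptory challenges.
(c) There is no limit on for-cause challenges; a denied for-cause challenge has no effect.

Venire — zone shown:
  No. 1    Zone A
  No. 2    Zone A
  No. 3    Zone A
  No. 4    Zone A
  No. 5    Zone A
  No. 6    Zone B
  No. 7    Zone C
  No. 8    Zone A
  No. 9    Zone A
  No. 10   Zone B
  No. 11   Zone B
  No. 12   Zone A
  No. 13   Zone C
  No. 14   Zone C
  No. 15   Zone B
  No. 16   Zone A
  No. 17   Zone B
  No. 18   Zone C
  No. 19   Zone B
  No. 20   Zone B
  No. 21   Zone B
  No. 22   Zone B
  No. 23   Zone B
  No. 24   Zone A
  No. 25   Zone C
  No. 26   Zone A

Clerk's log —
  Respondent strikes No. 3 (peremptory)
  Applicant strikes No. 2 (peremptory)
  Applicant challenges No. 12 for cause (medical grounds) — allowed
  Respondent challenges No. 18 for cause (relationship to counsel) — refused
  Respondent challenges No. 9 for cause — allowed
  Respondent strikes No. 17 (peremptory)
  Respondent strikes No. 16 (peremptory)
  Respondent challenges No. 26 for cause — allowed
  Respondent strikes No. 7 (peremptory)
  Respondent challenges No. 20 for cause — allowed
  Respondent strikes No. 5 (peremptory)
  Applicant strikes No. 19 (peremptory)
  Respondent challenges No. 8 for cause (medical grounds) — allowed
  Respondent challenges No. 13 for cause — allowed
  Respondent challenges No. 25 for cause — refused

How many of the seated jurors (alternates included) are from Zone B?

Removed: #2, #3, #5, #7, #8, #9, #12, #13, #16, #17, #19, #20, #26.
Seated (10 incl. alternates): #1, #4, #6, #10, #11, #14, #15, #18, #21, #22.
Of those, in Zone B: #6, #10, #11, #15, #21, #22 → 6.

6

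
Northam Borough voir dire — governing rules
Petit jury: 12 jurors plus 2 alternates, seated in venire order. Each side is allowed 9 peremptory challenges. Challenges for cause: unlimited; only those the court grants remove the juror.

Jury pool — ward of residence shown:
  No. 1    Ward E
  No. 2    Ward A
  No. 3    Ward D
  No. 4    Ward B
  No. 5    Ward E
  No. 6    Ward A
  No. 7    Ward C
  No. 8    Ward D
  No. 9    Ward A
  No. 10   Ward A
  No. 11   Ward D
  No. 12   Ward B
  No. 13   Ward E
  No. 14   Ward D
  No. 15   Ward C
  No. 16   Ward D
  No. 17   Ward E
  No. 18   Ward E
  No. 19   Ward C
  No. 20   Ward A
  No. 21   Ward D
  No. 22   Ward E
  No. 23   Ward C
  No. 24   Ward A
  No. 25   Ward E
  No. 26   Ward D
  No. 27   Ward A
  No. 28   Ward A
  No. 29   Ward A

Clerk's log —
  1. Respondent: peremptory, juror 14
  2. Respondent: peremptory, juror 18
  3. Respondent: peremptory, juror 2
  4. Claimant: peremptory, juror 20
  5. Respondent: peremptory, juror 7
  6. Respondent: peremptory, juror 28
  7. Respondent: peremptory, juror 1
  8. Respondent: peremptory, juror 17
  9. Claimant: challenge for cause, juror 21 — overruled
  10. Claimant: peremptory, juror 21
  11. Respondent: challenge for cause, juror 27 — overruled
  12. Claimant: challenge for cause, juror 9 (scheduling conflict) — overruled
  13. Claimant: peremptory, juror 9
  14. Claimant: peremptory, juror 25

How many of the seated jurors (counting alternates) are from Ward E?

Removed: #1, #2, #7, #9, #14, #17, #18, #20, #21, #25, #28.
Seated (14 incl. alternates): #3, #4, #5, #6, #8, #10, #11, #12, #13, #15, #16, #19, #22, #23.
Of those, in Ward E: #5, #13, #22 → 3.

3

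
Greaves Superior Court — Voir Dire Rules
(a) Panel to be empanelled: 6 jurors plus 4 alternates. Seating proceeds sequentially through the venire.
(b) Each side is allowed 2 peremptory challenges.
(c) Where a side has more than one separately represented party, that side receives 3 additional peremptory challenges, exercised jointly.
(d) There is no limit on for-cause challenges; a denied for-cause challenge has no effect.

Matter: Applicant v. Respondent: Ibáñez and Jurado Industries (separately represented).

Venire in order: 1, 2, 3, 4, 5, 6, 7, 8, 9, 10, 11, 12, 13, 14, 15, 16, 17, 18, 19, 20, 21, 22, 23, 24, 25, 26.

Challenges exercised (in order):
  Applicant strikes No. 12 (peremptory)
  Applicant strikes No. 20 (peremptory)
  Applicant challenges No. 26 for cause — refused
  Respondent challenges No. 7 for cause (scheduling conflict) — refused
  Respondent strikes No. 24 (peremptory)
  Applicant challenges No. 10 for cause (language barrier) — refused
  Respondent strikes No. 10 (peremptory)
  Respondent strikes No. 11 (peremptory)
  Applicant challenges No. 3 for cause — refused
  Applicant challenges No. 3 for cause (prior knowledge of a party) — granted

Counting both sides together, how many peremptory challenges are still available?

Applicant allotment: 2. Respondent allotment: 2 base + 3 multi-party = 5.
Applicant peremptories used: #12, #20 — 2 (for-cause on #26, #10, #3, #3 don't count).
Respondent peremptories used: #24, #10, #11 — 3 (the for-cause on #7 doesn't count).
Remaining: (2 − 2) + (5 − 3) = 2.

2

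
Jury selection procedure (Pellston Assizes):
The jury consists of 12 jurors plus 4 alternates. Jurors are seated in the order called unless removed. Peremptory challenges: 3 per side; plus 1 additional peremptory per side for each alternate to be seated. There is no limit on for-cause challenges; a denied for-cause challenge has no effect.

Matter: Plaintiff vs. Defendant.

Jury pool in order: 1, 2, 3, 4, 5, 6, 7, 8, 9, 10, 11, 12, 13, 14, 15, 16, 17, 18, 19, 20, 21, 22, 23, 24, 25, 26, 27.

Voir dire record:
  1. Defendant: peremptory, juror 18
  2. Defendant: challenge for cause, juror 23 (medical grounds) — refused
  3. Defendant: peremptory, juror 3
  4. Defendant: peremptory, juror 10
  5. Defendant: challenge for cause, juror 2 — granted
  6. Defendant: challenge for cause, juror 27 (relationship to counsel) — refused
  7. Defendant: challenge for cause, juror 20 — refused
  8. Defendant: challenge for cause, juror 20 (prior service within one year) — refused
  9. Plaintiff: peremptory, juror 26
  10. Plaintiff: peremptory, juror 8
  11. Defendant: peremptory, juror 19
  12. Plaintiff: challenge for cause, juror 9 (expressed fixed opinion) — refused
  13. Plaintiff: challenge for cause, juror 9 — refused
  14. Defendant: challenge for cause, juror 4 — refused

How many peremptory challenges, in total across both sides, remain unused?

Plaintiff allotment: 3 base + 1 × 4 alternates = 7. Defendant allotment: 3 base + 1 × 4 alternates = 7.
Plaintiff peremptories used: #26, #8 — 2 (for-cause on #9, #9 don't count).
Defendant peremptories used: #18, #3, #10, #19 — 4 (for-cause on #23, #2, #27, #20, #20, #4 don't count).
Remaining: (7 − 2) + (7 − 4) = 8.

8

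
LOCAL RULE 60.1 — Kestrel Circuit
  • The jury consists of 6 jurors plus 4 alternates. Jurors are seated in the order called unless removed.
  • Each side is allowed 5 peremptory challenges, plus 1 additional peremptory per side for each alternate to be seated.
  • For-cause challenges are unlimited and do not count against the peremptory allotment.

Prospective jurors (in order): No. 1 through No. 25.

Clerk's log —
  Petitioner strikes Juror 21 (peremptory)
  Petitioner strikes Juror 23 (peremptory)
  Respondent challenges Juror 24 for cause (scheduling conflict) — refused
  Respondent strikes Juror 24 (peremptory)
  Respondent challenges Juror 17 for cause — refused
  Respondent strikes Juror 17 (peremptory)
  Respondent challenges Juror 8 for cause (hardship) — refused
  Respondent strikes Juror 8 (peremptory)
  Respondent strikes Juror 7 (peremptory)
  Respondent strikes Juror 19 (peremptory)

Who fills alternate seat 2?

10

Removed: #7, #8, #17, #19, #21, #23, #24.
Seating in order: seats 1–6 → #1, #2, #3, #4, #5, #6; alternates → #9, #10, #11, #12.
So alternate 2 is #10.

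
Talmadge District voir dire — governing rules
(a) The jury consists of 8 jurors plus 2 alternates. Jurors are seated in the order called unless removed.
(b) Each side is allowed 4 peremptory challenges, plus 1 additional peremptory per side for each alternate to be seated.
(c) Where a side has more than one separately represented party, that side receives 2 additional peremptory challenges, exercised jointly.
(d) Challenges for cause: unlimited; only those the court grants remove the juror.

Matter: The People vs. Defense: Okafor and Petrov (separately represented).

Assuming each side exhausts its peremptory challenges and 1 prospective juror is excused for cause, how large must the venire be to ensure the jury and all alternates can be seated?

25

Seats to fill: 8 + 2 alternates = 10.
Peremptories — The People: 4 + 1×2 = 6; Defense: 4 + 1×2 + 2 = 8; total 14.
For-cause removals: 1.
Minimum venire: 10 + 14 + 1 = 25.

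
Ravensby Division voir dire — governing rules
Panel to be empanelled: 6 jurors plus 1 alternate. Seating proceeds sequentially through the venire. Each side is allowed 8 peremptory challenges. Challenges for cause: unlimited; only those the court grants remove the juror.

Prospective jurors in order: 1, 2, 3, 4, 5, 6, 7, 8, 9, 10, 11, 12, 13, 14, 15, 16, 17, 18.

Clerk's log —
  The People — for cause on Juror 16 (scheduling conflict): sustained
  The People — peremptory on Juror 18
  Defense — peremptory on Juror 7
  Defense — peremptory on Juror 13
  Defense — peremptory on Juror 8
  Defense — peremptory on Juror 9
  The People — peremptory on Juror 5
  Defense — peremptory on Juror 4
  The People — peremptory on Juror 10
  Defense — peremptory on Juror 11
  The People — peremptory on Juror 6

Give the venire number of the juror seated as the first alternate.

17

Removed: #4, #5, #6, #7, #8, #9, #10, #11, #13, #16, #18.
Filling seats in venire order through position 7: #1, #2, #3, #12, #14, #15, #17.
So alternate 1 is #17.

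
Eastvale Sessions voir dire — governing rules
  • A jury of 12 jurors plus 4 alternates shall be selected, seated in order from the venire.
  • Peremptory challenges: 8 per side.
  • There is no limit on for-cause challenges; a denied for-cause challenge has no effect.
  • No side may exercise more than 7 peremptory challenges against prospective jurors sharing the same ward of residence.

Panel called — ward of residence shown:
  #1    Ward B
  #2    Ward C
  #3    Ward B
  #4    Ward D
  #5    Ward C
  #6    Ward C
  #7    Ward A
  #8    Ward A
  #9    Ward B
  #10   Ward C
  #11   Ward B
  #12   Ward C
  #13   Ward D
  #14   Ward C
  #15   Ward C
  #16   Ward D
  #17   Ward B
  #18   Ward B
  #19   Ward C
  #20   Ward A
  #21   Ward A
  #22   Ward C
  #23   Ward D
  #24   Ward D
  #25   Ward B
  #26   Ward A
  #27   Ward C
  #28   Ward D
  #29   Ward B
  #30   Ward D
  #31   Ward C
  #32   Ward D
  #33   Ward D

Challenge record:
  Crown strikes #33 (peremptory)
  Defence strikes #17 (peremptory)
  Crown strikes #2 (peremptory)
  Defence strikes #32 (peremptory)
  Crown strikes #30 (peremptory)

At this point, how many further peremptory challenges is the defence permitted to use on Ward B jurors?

6

Defence peremptories so far: #17, #32 — 2 of 8 used, 6 left overall.
Against Ward B: #17 — 1 used; per-ward cap 7 leaves 6.
Binding limit: min(6, 6) = 6.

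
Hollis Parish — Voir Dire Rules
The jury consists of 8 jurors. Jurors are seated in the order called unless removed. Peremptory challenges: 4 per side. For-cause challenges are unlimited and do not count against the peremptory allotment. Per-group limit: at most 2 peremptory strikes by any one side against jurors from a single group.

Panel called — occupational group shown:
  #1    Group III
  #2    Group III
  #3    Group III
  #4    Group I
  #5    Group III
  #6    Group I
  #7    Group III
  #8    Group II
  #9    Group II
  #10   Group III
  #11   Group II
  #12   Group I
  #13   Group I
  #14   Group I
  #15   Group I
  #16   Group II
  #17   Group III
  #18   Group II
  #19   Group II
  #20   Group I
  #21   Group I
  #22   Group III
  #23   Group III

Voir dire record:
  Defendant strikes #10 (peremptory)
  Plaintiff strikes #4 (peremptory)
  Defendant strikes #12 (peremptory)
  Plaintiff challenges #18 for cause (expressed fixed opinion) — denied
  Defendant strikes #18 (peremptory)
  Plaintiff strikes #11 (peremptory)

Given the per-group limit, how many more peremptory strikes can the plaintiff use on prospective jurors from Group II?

Plaintiff peremptories so far: #4, #11 — 2 of 4 used, 2 left overall.
Against Group II: #11 — 1 used; per-group cap 2 leaves 1.
Binding limit: min(2, 1) = 1.

1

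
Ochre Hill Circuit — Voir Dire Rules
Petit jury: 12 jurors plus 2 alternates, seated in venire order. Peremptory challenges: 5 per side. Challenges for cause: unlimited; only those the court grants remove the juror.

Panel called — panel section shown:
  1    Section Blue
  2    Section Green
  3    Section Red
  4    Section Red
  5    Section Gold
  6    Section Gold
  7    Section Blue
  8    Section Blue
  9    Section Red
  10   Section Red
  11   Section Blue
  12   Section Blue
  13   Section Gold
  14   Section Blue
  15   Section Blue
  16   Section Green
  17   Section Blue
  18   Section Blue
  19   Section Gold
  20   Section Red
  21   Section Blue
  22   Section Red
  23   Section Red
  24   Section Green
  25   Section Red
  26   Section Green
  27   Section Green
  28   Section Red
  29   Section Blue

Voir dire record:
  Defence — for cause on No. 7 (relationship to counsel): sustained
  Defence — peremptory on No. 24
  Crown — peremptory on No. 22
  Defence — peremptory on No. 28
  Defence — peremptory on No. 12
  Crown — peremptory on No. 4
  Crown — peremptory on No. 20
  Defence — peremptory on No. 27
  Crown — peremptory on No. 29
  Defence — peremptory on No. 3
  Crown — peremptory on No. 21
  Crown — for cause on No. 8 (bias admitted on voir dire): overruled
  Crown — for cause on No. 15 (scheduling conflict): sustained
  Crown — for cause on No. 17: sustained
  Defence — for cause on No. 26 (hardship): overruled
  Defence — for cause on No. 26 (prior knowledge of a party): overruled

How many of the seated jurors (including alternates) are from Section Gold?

Removed: #3, #4, #7, #12, #15, #17, #20, #21, #22, #24, #27, #28, #29.
Seated (14 incl. alternates): #1, #2, #5, #6, #8, #9, #10, #11, #13, #14, #16, #18, #19, #23.
Of those, in Section Gold: #5, #6, #13, #19 → 4.

4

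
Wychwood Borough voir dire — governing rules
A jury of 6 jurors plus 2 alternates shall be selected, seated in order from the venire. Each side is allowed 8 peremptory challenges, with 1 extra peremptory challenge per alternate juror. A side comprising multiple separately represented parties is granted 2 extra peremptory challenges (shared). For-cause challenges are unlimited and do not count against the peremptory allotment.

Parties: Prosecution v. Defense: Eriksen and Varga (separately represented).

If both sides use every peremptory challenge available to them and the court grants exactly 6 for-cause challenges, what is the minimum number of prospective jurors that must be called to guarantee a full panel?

36

Seats to fill: 6 + 2 alternates = 8.
Peremptories — Prosecution: 8 + 1×2 = 10; Defense: 8 + 1×2 + 2 = 12; total 22.
For-cause removals: 6.
Minimum venire: 8 + 22 + 6 = 36.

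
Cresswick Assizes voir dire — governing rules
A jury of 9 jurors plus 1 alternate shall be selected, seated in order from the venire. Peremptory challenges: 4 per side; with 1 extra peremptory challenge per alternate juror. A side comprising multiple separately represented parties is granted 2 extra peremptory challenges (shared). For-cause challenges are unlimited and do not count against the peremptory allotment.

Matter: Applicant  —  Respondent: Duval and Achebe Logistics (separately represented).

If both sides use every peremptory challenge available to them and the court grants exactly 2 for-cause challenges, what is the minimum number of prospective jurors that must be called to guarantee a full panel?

24

Seats to fill: 9 + 1 alternates = 10.
Peremptories — Applicant: 4 + 1×1 = 5; Respondent: 4 + 1×1 + 2 = 7; total 12.
For-cause removals: 2.
Minimum venire: 10 + 12 + 2 = 24.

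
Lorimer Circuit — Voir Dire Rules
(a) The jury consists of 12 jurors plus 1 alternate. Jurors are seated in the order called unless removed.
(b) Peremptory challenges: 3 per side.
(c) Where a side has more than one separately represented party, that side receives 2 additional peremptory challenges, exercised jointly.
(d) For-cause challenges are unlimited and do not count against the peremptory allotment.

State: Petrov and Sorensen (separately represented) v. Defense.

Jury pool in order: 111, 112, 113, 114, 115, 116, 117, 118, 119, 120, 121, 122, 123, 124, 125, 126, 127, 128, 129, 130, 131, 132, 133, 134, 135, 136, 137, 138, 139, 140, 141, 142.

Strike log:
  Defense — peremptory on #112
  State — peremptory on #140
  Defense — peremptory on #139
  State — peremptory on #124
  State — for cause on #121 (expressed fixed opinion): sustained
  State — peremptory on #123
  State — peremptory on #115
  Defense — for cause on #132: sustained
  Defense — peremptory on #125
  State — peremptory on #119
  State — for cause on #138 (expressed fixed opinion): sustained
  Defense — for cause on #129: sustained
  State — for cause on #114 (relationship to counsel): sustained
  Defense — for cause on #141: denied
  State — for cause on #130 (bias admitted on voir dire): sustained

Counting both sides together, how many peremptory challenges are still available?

State allotment: 3 base + 2 multi-party = 5. Defense allotment: 3.
State peremptories used: #140, #124, #123, #115, #119 — 5 (for-cause on #121, #138, #114, #130 don't count).
Defense peremptories used: #112, #139, #125 — 3 (for-cause on #132, #129, #141 don't count).
Remaining: (5 − 5) + (3 − 3) = 0.

0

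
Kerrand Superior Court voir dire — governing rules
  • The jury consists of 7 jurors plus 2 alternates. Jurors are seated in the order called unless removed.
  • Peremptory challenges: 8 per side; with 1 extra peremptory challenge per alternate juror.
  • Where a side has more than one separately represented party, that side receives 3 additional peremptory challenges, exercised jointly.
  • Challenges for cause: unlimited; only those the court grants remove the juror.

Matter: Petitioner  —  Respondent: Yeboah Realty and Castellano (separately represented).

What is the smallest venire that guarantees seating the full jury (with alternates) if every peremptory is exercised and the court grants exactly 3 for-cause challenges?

Seats to fill: 7 + 2 alternates = 9.
Peremptories — Petitioner: 8 + 1×2 = 10; Respondent: 8 + 1×2 + 3 = 13; total 23.
For-cause removals: 3.
Minimum venire: 9 + 23 + 3 = 35.

35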